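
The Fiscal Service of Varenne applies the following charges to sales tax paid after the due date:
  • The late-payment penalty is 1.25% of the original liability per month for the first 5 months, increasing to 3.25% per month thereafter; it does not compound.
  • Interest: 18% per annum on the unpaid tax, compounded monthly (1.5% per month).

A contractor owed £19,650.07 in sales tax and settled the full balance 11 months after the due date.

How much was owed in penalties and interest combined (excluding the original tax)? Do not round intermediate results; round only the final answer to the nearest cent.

Penalty, months 1–5: 5 × 1.25% × £19,650.07 = £1,228.13…
Penalty, months 6–11: 6 × 3.25% × £19,650.07 = £3,831.76…
Interest: £19,650.07 × ((1 + 0.015)^11 − 1) = £19,650.07 × 0.1779489… = £3,496.7091…
Penalties + interest = £5,059.8930… + £3,496.7091… = £8,556.60

£8,556.60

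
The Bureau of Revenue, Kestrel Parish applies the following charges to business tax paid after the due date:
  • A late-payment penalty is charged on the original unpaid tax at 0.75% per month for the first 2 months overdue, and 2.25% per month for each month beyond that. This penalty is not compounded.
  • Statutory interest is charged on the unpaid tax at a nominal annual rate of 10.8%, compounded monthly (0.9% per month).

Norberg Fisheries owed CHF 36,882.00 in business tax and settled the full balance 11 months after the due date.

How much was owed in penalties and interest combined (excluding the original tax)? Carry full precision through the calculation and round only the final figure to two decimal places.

CHF 11,841.98

Penalty, months 1–2: 2 × 0.75% × CHF 36,882.00 = CHF 553.23
Penalty, months 3–11: 9 × 2.25% × CHF 36,882.00 = CHF 7,468.61…
Interest: CHF 36,882.00 × ((1 + 0.009)^11 − 1) = CHF 36,882.00 × 0.1035775… = CHF 3,820.1445…
Penalties + interest = CHF 8,021.8350 + CHF 3,820.1445… = CHF 11,841.98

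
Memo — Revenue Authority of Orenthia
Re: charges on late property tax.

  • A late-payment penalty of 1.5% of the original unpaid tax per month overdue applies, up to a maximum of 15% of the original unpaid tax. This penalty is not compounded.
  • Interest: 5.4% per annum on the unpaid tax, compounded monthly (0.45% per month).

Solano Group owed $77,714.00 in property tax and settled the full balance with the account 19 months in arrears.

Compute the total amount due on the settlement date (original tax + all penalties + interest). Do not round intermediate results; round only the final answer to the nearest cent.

$96,291.74

Penalty (uncapped): 19 × 1.5% × $77,714.00 = $22,148.49; cap = 15% × $77,714.00 = $11,657.10 → penalty = $11,657.10
Interest: $77,714.00 × ((1 + 0.0045)^19 − 1) = $77,714.00 × 0.0890527… = $6,920.6385…
Total = $77,714.00 + $11,657.1000 + $6,920.6385… = $96,291.74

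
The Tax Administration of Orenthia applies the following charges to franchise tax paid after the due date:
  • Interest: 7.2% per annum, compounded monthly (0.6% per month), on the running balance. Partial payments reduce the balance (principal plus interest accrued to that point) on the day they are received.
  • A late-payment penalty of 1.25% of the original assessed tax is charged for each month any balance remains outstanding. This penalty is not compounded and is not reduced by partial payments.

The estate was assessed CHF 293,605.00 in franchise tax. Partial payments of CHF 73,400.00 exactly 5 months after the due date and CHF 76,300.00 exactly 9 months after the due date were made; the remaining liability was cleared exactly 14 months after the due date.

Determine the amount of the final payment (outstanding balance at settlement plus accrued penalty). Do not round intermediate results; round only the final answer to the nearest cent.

CHF 214,557.31

Balance at month 5: CHF 293,605.0000 × (1 + 0.006)^5 = CHF 302,519.4839…
After CHF 73,400.00 payment: CHF 302,519.4839… − CHF 73,400.00 = CHF 229,119.4839…
Balance at month 9: CHF 229,119.4839… × (1 + 0.006)^4 = CHF 234,668.0396…
After CHF 76,300.00 payment: CHF 234,668.0396… − CHF 76,300.00 = CHF 158,368.0396…
Balance at month 14: CHF 158,368.0396… × (1 + 0.006)^5 = CHF 163,176.4364…
Penalty: 14 × 1.25% × CHF 293,605.00 = CHF 51,380.88…
Final settlement = outstanding balance + penalty = CHF 163,176.4364… + CHF 51,380.88… = CHF 214,557.31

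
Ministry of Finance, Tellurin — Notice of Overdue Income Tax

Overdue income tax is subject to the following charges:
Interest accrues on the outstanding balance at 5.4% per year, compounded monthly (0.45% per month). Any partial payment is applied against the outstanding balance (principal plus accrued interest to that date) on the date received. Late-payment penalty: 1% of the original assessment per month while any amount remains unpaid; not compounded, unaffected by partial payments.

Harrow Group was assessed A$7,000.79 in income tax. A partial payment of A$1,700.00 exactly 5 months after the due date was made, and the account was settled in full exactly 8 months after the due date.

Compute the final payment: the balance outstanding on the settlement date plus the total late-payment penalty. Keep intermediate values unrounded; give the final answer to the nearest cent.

A$6,093.83

Balance at month 5: A$7,000.7900 × (1 + 0.0045)^5 = A$7,159.7318…
After A$1,700.00 payment: A$7,159.7318… − A$1,700.00 = A$5,459.7318…
Balance at month 8: A$5,459.7318… × (1 + 0.0045)^3 = A$5,533.7704…
Penalty: 8 × 1% × A$7,000.79 = A$560.06…
Final settlement = outstanding balance + penalty = A$5,533.7704… + A$560.06… = A$6,093.83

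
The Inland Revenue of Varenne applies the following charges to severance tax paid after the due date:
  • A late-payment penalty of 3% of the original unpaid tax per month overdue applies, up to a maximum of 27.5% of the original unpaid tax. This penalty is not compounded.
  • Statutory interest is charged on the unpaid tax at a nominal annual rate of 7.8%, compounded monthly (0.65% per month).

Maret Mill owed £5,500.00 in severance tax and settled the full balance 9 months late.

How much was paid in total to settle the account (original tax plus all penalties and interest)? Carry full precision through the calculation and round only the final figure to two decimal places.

Penalty: 9 × 3% × £5,500.00 = £1,485.00 (below the 27.5% cap of £1,512.50)
Interest: £5,500.00 × ((1 + 0.0065)^9 − 1) = £5,500.00 × 0.0600443… = £330.2436…
Total = £5,500.00 + £1,485.0000 + £330.2436… = £7,315.24

£7,315.24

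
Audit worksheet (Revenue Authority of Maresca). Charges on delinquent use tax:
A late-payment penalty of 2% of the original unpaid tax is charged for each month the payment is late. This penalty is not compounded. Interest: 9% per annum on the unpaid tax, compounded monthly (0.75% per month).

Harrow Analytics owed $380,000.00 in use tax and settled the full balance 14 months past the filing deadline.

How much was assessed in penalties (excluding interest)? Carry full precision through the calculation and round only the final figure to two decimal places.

$106,400.00

Late-payment penalty: 14 × 2% × $380,000.00 = $106,400.00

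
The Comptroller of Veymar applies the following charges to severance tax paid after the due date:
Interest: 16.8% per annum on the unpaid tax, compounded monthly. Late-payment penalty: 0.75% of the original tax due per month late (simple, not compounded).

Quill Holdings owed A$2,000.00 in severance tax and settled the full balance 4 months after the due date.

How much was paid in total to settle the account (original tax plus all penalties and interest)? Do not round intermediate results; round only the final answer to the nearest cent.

Late-payment penalty = 0.75% × A$2,000.00 × 4 mo = A$60.00
Interest (16.8%/yr ÷ 12 = 1.4%/month): A$2,000.00 × ((1 + 0.014)^4 − 1) = A$114.3740…
Total = A$2,000.00 + A$60.0000 + A$114.3740… = A$2,174.37

A$2,174.37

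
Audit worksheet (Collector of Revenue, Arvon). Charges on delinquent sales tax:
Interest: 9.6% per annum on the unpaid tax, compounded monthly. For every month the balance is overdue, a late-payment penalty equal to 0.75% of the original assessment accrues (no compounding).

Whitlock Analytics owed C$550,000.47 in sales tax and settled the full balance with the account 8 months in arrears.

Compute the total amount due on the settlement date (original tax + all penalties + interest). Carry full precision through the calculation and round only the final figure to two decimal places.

C$619,202.06

Late-payment penalty = 0.75% × C$550,000.47 × 8 mo = C$33,000.03…
Interest (9.6%/yr ÷ 12 = 0.8%/month): C$550,000.47 × ((1 + 0.008)^8 − 1) = C$36,201.5592…
Total = C$550,000.47 + C$33,000.0282 + C$36,201.5592… = C$619,202.06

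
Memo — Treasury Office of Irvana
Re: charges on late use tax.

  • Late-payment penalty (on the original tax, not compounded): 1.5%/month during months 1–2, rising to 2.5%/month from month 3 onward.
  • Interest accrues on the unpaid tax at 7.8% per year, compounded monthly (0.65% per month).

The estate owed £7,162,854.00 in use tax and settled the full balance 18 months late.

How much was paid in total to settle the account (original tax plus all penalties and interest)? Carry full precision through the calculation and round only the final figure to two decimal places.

Penalty, months 1–2: 2 × 1.5% × £7,162,854.00 = £214,885.62
Penalty, months 3–18: 16 × 2.5% × £7,162,854.00 = £2,865,141.60
Interest: £7,162,854.00 × ((1 + 0.0065)^18 − 1) = £7,162,854.00 × 0.1236939… = £886,001.3974…
Total = £7,162,854.00 + £3,080,027.2200 + £886,001.3974… = £11,128,882.62

£11,128,882.62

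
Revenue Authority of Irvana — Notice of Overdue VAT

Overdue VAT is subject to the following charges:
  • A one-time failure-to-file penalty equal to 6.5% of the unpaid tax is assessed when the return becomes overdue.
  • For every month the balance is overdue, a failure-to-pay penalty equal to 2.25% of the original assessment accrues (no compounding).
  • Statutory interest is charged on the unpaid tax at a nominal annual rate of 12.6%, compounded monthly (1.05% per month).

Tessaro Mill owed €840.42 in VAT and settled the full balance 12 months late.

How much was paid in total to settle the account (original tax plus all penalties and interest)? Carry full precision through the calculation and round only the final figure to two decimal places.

€1,234.19

Failure-to-file penalty: 6.5% × €840.42 = €54.63…
Failure-to-pay penalty = 2.25% × €840.42 × 12 mo = €226.91…
Interest: €840.42 × ((1 + 0.0105)^12 − 1) = €840.42 × 0.1335373… = €112.2274…
Total = €840.42 + €281.5407 + €112.2274… = €1,234.19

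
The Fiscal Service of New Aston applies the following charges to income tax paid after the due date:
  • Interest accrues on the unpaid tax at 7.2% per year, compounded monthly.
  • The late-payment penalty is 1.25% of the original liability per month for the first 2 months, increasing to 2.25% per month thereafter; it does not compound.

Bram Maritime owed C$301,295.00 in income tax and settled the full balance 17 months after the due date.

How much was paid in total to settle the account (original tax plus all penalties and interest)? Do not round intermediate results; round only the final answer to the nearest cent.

Penalty, months 1–2: 2 × 1.25% × C$301,295.00 = C$7,532.38…
Penalty, months 3–17: 15 × 2.25% × C$301,295.00 = C$101,687.06…
Interest (7.2%/yr ÷ 12 = 0.6%/month): C$301,295.00 × ((1 + 0.006)^17 − 1) = C$32,252.4285…
Total = C$301,295.00 + C$109,219.4375 + C$32,252.4285… = C$442,766.87

C$442,766.87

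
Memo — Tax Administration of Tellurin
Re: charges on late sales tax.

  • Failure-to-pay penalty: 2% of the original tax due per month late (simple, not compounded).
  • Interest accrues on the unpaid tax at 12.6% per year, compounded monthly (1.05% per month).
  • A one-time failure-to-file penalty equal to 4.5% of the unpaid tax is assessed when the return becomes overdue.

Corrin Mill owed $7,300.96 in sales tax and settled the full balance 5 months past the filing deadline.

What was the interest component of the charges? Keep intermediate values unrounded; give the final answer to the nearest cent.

Interest: $7,300.96 × ((1 + 0.0105)^5 − 1) = $7,300.96 × 0.0536141… = $391.4347…

$391.43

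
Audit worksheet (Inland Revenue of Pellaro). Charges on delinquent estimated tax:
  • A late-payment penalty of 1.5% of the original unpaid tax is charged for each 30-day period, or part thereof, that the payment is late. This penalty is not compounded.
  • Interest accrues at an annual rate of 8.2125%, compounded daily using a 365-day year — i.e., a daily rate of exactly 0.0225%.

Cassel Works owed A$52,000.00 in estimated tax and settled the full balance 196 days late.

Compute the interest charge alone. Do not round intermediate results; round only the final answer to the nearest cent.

A$2,344.25

Interest: A$52,000.00 × ((1 + 0.000225)^196 − 1) = A$52,000.00 × 0.04508167… = A$2,344.2471…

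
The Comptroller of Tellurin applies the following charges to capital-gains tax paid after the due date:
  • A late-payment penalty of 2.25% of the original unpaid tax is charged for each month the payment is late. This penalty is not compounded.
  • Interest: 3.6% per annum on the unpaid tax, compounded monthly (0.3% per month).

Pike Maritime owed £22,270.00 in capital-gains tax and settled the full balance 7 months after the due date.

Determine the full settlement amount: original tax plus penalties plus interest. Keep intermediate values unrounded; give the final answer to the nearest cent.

£26,249.43

Late-payment penalty = 2.25% × £22,270.00 × 7 mo = £3,507.53…
Interest: £22,270.00 × ((1 + 0.003)^7 − 1) = £22,270.00 × 0.0211899… = £471.9001…
Total = £22,270.00 + £3,507.5250 + £471.9001… = £26,249.43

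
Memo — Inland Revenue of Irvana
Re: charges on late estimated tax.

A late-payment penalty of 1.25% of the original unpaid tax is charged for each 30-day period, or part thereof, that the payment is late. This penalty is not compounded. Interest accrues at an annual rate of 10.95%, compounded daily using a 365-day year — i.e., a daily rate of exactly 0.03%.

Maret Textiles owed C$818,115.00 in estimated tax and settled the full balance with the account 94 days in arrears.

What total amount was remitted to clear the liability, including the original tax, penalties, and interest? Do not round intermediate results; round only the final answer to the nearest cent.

C$882,416.41

Penalty periods: ⌈94/30⌉ = 4; penalty = 4 × 1.25% × C$818,115.00 = C$40,905.75
Interest: C$818,115.00 × ((1 + 0.0003)^94 − 1) = C$818,115.00 × 0.02859703… = C$23,395.6625…
Total = C$818,115.00 + C$40,905.7500 + C$23,395.6625… = C$882,416.41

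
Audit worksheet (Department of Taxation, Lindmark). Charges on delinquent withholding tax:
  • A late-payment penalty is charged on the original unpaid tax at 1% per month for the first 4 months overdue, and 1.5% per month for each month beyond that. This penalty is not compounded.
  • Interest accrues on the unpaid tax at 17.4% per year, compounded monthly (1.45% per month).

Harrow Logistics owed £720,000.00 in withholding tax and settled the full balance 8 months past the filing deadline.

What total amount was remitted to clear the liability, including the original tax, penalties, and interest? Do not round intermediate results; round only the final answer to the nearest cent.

£879,883.81

Penalty, months 1–4: 4 × 1% × £720,000.00 = £28,800.00
Penalty, months 5–8: 4 × 1.5% × £720,000.00 = £43,200.00
Interest: £720,000.00 × ((1 + 0.0145)^8 − 1) = £720,000.00 × 0.1220609… = £87,883.8145…
Total = £720,000.00 + £72,000.0000 + £87,883.8145… = £879,883.81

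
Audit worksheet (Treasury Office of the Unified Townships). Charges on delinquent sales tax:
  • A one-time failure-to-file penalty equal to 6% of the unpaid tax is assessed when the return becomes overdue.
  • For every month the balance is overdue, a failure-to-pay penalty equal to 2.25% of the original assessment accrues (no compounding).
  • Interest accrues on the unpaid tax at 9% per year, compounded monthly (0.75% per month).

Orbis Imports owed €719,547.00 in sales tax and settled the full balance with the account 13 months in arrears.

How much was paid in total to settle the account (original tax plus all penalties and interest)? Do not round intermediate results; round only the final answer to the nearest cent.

€1,046,588.63

Failure-to-file penalty: 6% × €719,547.00 = €43,172.82
Failure-to-pay penalty = 2.25% × €719,547.00 × 13 mo = €210,467.50…
Interest: €719,547.00 × ((1 + 0.0075)^13 − 1) = €719,547.00 × 0.1020104… = €73,401.3128…
Total = €719,547.00 + €253,640.3175 + €73,401.3128… = €1,046,588.63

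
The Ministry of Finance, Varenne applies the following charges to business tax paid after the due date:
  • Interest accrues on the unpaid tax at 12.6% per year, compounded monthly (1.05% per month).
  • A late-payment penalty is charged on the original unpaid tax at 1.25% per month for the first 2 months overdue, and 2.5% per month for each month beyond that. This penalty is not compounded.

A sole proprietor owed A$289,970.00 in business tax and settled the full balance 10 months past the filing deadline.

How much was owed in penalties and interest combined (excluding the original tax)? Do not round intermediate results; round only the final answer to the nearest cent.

A$97,169.74

Penalty, months 1–2: 2 × 1.25% × A$289,970.00 = A$7,249.25
Penalty, months 3–10: 8 × 2.5% × A$289,970.00 = A$57,994.00
Interest: A$289,970.00 × ((1 + 0.0105)^10 − 1) = A$289,970.00 × 0.1101028… = A$31,926.4944…
Penalties + interest = A$65,243.2500 + A$31,926.4944… = A$97,169.74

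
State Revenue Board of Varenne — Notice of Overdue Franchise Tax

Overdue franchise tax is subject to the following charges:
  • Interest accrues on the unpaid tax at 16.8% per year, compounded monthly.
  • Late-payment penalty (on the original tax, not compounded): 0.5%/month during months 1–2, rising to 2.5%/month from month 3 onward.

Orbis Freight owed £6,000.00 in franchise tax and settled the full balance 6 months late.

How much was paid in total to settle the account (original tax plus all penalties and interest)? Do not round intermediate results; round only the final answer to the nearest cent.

Penalty, months 1–2: 2 × 0.5% × £6,000.00 = £60.00
Penalty, months 3–6: 4 × 2.5% × £6,000.00 = £600.00
Interest (16.8%/yr ÷ 12 = 1.4%/month): £6,000.00 × ((1 + 0.014)^6 − 1) = £521.9728…
Total = £6,000.00 + £660.0000 + £521.9728… = £7,181.97

£7,181.97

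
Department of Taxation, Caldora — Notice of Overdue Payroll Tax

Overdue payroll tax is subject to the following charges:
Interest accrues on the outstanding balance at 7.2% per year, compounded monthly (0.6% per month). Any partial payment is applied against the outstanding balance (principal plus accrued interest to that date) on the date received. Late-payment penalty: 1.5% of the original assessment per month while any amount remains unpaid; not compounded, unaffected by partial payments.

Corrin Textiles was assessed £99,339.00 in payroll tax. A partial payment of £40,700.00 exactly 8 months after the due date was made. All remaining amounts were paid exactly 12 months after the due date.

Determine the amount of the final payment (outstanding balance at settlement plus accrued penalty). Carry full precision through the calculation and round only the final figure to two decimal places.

£82,927.62

Balance at month 8: £99,339.0000 × (1 + 0.006)^8 = £104,208.6164…
After £40,700.00 payment: £104,208.6164… − £40,700.00 = £63,508.6164…
Balance at month 12: £63,508.6164… × (1 + 0.006)^4 = £65,046.5960…
Penalty: 12 × 1.5% × £99,339.00 = £17,881.02
Final settlement = outstanding balance + penalty = £65,046.5960… + £17,881.02 = £82,927.62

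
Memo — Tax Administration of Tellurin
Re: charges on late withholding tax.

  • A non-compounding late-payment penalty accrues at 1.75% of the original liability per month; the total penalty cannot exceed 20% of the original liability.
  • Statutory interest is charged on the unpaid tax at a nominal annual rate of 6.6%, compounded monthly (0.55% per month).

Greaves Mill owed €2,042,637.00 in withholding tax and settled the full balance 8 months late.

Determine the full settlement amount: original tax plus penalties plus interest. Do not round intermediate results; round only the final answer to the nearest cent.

€2,420,231.48

Penalty: 8 × 1.75% × €2,042,637.00 = €285,969.18 (below the 20% cap of €408,527.40)
Interest: €2,042,637.00 × ((1 + 0.0055)^8 − 1) = €2,042,637.00 × 0.0448564… = €91,625.3042…
Total = €2,042,637.00 + €285,969.1800 + €91,625.3042… = €2,420,231.48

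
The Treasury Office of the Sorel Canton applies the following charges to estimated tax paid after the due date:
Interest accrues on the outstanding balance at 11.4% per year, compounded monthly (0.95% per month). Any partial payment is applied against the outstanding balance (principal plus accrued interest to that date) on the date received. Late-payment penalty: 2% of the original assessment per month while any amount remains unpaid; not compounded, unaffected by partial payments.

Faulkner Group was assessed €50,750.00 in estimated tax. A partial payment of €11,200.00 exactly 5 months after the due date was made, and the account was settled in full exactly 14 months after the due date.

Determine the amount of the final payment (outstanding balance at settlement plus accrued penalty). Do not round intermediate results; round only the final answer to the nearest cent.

€59,948.00

Balance at month 5: €50,750.0000 × (1 + 0.0095)^5 = €53,206.8641…
After €11,200.00 payment: €53,206.8641… − €11,200.00 = €42,006.8641…
Balance at month 14: €42,006.8641… × (1 + 0.0095)^9 = €45,738.0001…
Penalty: 14 × 2% × €50,750.00 = €14,210.00
Final settlement = outstanding balance + penalty = €45,738.0001… + €14,210.00 = €59,948.00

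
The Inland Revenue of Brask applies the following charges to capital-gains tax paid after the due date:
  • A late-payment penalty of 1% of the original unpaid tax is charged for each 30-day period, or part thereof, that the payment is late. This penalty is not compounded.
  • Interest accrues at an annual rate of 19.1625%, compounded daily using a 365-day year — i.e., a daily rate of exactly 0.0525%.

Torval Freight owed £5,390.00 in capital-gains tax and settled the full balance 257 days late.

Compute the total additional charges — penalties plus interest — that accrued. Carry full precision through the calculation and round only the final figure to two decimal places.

Penalty periods: ⌈257/30⌉ = 9; penalty = 9 × 1% × £5,390.00 = £485.10
Interest: £5,390.00 × ((1 + 0.000525)^257 − 1) = £5,390.00 × 0.14441043… = £778.3722…
Penalties + interest = £485.1000 + £778.3722… = £1,263.47

£1,263.47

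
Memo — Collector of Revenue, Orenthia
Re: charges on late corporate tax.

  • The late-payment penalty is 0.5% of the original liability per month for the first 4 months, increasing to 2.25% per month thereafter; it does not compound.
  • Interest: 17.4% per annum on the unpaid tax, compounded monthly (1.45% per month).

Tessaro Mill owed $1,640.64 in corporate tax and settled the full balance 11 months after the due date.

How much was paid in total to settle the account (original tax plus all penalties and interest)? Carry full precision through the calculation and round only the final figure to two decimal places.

Penalty, months 1–4: 4 × 0.5% × $1,640.64 = $32.81…
Penalty, months 5–11: 7 × 2.25% × $1,640.64 = $258.40…
Interest: $1,640.64 × ((1 + 0.0145)^11 − 1) = $1,640.64 × 0.1715817… = $281.5037…
Total = $1,640.64 + $291.2136 + $281.5037… = $2,213.36

$2,213.36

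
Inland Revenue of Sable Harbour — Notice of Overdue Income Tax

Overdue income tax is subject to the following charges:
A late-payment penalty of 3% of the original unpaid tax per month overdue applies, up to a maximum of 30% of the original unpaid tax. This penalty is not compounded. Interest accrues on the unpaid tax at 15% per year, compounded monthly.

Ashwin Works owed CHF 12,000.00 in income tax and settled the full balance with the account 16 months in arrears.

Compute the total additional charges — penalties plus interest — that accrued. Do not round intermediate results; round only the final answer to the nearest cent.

CHF 6,238.67

Penalty (uncapped): 16 × 3% × CHF 12,000.00 = CHF 5,760.00; cap = 30% × CHF 12,000.00 = CHF 3,600.00 → penalty = CHF 3,600.00
Interest (15%/yr ÷ 12 = 1.25%/month): CHF 12,000.00 × ((1 + 0.0125)^16 − 1) = CHF 2,638.6746…
Penalties + interest = CHF 3,600.0000 + CHF 2,638.6746… = CHF 6,238.67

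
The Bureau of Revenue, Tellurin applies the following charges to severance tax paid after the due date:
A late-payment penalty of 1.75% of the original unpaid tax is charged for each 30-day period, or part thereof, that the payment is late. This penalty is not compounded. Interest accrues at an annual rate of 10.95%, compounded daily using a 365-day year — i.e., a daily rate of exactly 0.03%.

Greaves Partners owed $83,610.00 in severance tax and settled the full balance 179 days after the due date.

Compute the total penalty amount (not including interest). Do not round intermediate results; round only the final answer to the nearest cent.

$8,779.05

Penalty periods: ⌈179/30⌉ = 6; penalty = 6 × 1.75% × $83,610.00 = $8,779.05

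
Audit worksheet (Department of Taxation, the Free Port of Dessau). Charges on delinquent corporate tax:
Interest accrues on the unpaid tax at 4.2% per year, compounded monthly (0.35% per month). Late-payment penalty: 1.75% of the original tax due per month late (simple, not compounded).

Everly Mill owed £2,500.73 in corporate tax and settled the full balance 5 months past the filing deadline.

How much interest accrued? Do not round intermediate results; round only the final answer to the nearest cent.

£44.07

Interest: £2,500.73 × ((1 + 0.0035)^5 − 1) = £2,500.73 × 0.0176229… = £44.0702…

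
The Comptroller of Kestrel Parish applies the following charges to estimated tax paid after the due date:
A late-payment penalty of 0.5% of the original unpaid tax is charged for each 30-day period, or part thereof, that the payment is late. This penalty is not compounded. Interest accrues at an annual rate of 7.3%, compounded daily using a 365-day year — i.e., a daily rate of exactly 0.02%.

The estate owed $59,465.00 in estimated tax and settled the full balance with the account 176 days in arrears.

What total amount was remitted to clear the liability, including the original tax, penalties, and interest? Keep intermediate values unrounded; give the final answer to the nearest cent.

Penalty periods: ⌈176/30⌉ = 6; penalty = 6 × 0.5% × $59,465.00 = $1,783.95
Interest: $59,465.00 × ((1 + 0.0002)^176 − 1) = $59,465.00 × 0.03582321… = $2,130.2271…
Total = $59,465.00 + $1,783.9500 + $2,130.2271… = $63,379.18

$63,379.18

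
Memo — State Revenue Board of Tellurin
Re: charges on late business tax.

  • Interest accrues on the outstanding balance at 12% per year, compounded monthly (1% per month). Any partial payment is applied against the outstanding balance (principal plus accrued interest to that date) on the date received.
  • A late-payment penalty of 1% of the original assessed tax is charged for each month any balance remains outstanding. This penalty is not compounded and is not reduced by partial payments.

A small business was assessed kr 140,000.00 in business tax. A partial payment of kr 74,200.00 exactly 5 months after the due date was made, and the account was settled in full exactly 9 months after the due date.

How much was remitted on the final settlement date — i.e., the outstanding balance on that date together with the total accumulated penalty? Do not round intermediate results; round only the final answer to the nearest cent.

Balance at month 5: kr 140,000.0000 × (1 + 0.01)^5 = kr 147,141.4070…
After kr 74,200.00 payment: kr 147,141.4070… − kr 74,200.00 = kr 72,941.4070…
Balance at month 9: kr 72,941.4070… × (1 + 0.01)^4 = kr 75,903.1206…
Penalty: 9 × 1% × kr 140,000.00 = kr 12,600.00
Final settlement = outstanding balance + penalty = kr 75,903.1206… + kr 12,600.00 = kr 88,503.12

kr 88,503.12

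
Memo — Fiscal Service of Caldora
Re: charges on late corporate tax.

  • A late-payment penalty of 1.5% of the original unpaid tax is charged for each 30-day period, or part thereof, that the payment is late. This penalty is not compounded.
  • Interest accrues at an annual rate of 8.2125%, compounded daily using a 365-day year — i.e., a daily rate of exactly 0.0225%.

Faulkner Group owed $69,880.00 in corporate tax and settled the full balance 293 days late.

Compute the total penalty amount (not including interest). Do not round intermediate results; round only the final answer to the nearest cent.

$10,482.00

Penalty periods: ⌈293/30⌉ = 10; penalty = 10 × 1.5% × $69,880.00 = $10,482.00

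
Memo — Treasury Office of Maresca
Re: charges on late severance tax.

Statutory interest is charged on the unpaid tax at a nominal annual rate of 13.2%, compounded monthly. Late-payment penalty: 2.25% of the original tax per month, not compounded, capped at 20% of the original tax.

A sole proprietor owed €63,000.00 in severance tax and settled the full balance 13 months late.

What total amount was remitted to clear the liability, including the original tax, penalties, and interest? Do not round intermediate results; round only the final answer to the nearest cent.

€85,228.25

Penalty (uncapped): 13 × 2.25% × €63,000.00 = €18,427.50; cap = 20% × €63,000.00 = €12,600.00 → penalty = €12,600.00
Interest (13.2%/yr ÷ 12 = 1.1%/month): €63,000.00 × ((1 + 0.011)^13 − 1) = €9,628.2487…
Total = €63,000.00 + €12,600.0000 + €9,628.2487… = €85,228.25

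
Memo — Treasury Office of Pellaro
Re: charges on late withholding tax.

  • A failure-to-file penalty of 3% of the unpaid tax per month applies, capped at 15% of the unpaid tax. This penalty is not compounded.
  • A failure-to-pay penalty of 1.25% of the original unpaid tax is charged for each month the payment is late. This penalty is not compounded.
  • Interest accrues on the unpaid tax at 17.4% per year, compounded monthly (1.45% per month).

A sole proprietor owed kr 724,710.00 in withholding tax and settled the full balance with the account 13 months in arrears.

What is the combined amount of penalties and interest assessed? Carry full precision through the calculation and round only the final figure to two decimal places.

kr 375,619.99

Failure-to-file: 13 × 3% × kr 724,710.00 = kr 282,636.90, capped at 15% × kr 724,710.00 = kr 108,706.50
Failure-to-pay penalty = 1.25% × kr 724,710.00 × 13 mo = kr 117,765.38…
Interest: kr 724,710.00 × ((1 + 0.0145)^13 − 1) = kr 724,710.00 × 0.2058039… = kr 149,148.1114…
Penalties + interest = kr 226,471.8750 + kr 149,148.1114… = kr 375,619.99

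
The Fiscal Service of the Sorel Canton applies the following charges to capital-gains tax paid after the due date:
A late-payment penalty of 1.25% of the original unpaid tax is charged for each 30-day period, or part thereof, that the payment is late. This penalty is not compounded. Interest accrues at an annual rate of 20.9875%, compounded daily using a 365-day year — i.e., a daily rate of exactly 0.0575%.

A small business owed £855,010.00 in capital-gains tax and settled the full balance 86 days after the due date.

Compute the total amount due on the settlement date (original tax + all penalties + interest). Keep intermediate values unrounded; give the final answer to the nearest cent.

Penalty periods: ⌈86/30⌉ = 3; penalty = 3 × 1.25% × £855,010.00 = £32,062.88…
Interest: £855,010.00 × ((1 + 0.000575)^86 − 1) = £855,010.00 × 0.05067812… = £43,330.3032…
Total = £855,010.00 + £32,062.8750 + £43,330.3032… = £930,403.18

£930,403.18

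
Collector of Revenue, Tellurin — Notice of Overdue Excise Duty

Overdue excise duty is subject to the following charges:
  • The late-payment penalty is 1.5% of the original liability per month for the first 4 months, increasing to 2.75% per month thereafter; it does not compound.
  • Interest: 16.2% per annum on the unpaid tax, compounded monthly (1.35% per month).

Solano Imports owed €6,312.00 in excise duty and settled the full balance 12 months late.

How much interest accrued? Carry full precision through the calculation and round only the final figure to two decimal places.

Interest: €6,312.00 × ((1 + 0.0135)^12 − 1) = €6,312.00 × 0.1745866… = €1,101.9905…

€1,101.99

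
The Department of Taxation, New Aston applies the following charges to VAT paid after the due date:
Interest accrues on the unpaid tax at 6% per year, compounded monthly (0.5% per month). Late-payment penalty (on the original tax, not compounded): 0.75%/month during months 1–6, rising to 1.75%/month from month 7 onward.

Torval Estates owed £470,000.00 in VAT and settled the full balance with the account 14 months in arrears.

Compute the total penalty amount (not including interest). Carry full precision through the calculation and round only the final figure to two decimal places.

Penalty, months 1–6: 6 × 0.75% × £470,000.00 = £21,150.00
Penalty, months 7–14: 8 × 1.75% × £470,000.00 = £65,800.00
Total penalty = £21,150.00 + £65,800.00 = £86,950.00

£86,950.00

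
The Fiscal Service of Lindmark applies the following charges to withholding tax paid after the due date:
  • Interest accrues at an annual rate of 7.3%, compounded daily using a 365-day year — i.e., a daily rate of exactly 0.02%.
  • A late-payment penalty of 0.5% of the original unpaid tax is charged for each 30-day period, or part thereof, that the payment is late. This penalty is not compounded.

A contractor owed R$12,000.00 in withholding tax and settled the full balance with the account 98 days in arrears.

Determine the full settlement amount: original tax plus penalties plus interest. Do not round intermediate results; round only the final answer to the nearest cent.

Penalty periods: ⌈98/30⌉ = 4; penalty = 4 × 0.5% × R$12,000.00 = R$240.00
Interest: R$12,000.00 × ((1 + 0.0002)^98 − 1) = R$12,000.00 × 0.01979134… = R$237.4961…
Total = R$12,000.00 + R$240.0000 + R$237.4961… = R$12,477.50

R$12,477.50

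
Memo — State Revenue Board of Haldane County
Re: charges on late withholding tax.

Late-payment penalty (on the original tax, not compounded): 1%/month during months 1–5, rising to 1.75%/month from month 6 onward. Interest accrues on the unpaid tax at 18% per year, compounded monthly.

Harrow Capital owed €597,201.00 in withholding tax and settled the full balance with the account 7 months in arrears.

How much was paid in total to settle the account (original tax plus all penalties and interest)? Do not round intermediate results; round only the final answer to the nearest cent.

Penalty, months 1–5: 5 × 1% × €597,201.00 = €29,860.05
Penalty, months 6–7: 2 × 1.75% × €597,201.00 = €20,902.04…
Interest (18%/yr ÷ 12 = 1.5%/month): €597,201.00 × ((1 + 0.015)^7 − 1) = €65,599.4918…
Total = €597,201.00 + €50,762.0850 + €65,599.4918… = €713,562.58

€713,562.58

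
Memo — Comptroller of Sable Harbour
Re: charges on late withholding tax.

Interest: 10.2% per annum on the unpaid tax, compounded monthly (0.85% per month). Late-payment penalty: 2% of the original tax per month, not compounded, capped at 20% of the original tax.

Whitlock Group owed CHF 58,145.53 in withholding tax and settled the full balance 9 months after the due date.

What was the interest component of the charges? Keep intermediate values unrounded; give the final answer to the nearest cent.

Interest: CHF 58,145.53 × ((1 + 0.0085)^9 − 1) = CHF 58,145.53 × 0.0791532… = CHF 4,602.4077…

CHF 4,602.41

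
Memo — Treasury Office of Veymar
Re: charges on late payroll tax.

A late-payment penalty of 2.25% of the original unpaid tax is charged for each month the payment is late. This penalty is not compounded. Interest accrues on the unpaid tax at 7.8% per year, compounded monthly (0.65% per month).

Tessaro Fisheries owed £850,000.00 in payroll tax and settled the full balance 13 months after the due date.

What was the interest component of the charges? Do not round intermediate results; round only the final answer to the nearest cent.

£74,694.03

Interest: £850,000.00 × ((1 + 0.0065)^13 − 1) = £850,000.00 × 0.0878753… = £74,694.0340…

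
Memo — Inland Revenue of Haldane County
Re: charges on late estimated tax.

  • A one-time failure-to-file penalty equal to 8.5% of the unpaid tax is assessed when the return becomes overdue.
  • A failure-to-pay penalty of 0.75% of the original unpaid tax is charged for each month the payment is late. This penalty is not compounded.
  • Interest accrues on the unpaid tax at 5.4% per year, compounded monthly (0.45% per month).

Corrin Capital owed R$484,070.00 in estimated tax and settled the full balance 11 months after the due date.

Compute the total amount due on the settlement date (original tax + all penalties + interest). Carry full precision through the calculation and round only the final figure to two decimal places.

Failure-to-file penalty: 8.5% × R$484,070.00 = R$41,145.95
Failure-to-pay penalty: 11 × 0.75% × R$484,070.00 = R$39,935.78…
Interest: R$484,070.00 × ((1 + 0.0045)^11 − 1) = R$484,070.00 × 0.0506289… = R$24,507.9422…
Total = R$484,070.00 + R$81,081.7250 + R$24,507.9422… = R$589,659.67

R$589,659.67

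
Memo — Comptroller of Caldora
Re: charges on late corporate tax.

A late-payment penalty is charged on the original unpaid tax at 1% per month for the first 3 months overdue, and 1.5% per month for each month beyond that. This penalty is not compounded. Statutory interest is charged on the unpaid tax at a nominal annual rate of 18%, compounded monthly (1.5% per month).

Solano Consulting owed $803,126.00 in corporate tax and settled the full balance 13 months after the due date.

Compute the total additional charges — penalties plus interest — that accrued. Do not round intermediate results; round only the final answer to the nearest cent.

Penalty, months 1–3: 3 × 1% × $803,126.00 = $24,093.78
Penalty, months 4–13: 10 × 1.5% × $803,126.00 = $120,468.90
Interest: $803,126.00 × ((1 + 0.015)^13 − 1) = $803,126.00 × 0.2135524… = $171,509.5202…
Penalties + interest = $144,562.6800 + $171,509.5202… = $316,072.20

$316,072.20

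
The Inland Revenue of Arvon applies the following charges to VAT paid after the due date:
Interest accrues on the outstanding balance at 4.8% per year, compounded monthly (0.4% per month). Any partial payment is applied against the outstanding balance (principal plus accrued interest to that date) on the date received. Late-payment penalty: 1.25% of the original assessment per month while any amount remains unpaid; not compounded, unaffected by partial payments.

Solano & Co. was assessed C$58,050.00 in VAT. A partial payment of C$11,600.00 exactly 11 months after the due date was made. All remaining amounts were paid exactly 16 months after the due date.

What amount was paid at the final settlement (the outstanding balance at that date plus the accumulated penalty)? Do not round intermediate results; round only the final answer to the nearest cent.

Balance at month 11: C$58,050.0000 × (1 + 0.004)^11 = C$60,655.9019…
After C$11,600.00 payment: C$60,655.9019… − C$11,600.00 = C$49,055.9019…
Balance at month 16: C$49,055.9019… × (1 + 0.004)^5 = C$50,044.9004…
Penalty: 16 × 1.25% × C$58,050.00 = C$11,610.00
Final settlement = outstanding balance + penalty = C$50,044.9004… + C$11,610.00 = C$61,654.90

C$61,654.90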